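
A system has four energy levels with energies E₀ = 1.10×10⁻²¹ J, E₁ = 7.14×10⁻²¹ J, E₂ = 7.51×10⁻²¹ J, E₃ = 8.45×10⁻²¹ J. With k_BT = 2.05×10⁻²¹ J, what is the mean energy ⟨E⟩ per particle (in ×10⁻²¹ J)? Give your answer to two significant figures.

1.8 ×10⁻²¹ J

Eᵢ/kT = 0.5366, 3.483, 3.663, 4.122.
Z = Σ e^(−Eᵢ/kT) = e^(−0.5366) + e^(−3.483) + e^(−3.663) + e^(−4.122) = 0.5847 + 0.03072 + 0.02566 + 0.01621 = 0.6573.
⟨E⟩ = Σ Eᵢ e^(−Eᵢ/kT) / Z = (1.10·0.5847 + 7.14·0.03072 + 7.51·0.02566 + 8.45·0.01621) / 0.6573 = 1.8 ×10⁻²¹ J.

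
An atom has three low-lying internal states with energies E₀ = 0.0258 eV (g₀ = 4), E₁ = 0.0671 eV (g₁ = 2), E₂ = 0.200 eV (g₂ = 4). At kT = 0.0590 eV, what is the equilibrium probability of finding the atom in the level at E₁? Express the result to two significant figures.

Eᵢ/kT = 0.4373, 1.137, 3.390.
Z = Σ gᵢe^(−Eᵢ/kT) = 4·e^(−0.4373) + 2·e^(−1.137) + 4·e^(−3.390) = 2.583 + 0.6416 + 0.1348 = 3.359.
P₁ = g₁ e^(−E₁/kT) / Z = 0.6416/3.359 = 0.19.

0.19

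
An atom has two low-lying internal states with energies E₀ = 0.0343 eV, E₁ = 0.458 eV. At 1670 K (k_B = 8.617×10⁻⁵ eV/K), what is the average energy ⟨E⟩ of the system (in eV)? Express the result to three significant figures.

k_BT = 8.617×10⁻⁵ × 1670 K = 0.14390 eV.
Eᵢ/kT = 0.23836, 3.1828.
Z = Σ e^(−Eᵢ/kT) = e^(−0.23836) + e^(−3.1828) = 0.78792 + 0.041469 = 0.82939.
⟨E⟩ = Σ Eᵢ e^(−Eᵢ/kT) / Z = (0.0343·0.78792 + 0.458·0.041469) / 0.82939 = 0.0555 eV.

0.0555 eV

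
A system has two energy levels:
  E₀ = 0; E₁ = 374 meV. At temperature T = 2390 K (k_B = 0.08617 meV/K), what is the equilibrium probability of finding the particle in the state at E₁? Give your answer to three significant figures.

0.140

k_BT = 0.08617 × 2390 K = 205.95 meV.
Eᵢ/kT = 0, 1.8160.
Z = Σ e^(−Eᵢ/kT) = e^(−0) + e^(−1.8160) = 1.0000 + 0.16268 = 1.1627.
P₁ = e^(−E₁/kT) / Z = 0.16268/1.1627 = 0.140.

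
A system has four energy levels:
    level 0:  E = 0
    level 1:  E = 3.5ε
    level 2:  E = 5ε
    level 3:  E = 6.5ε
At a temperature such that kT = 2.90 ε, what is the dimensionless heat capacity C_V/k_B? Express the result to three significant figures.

0.619

Eᵢ/kT = 0, 1.2069, 1.7241, 2.2414.
Z = Σ e^(−Eᵢ/kT) = e^(−0) + e^(−1.2069) + e^(−1.7241) + e^(−2.2414) = 1.0000 + 0.29912 + 0.17833 + 0.10631 = 1.5838.
⟨E⟩ = 1.6603 ε, ⟨E²⟩ = 7.9644 ε².
C_V/k_B = (⟨E²⟩ − ⟨E⟩²)/(kT)² = (7.9644 − 2.7566)/8.4100 = 0.619.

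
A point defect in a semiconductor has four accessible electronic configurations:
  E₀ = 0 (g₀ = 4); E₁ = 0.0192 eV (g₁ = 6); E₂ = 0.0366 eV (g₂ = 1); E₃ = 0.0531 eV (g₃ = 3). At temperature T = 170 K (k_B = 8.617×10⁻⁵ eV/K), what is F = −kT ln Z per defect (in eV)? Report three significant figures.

-0.0257 eV

k_BT = 8.617×10⁻⁵ × 170 K = 0.014649 eV.
Eᵢ/kT = 0, 1.3107, 2.4985, 3.6248.
Z = Σ gᵢe^(−Eᵢ/kT) = 4·e^(−0) + 6·e^(−1.3107) + 1·e^(−2.4985) + 3·e^(−3.6248) = 4.0000 + 1.6178 + 0.082208 + 0.079963 = 5.7800.
F = −kT ln Z = −0.014649 × ln(5.7800) = −0.014649 × 1.7544 = -0.0257 eV.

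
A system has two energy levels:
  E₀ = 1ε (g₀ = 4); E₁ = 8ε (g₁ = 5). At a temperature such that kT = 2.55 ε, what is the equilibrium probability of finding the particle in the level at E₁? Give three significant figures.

0.0743

Eᵢ/kT = 0.39216, 3.1373.
Z = Σ gᵢe^(−Eᵢ/kT) = 4·e^(−0.39216) + 5·e^(−3.1373) = 2.7024 + 0.21700 = 2.9194.
P₁ = g₁ e^(−E₁/kT) / Z = 0.21700/2.9194 = 0.0743.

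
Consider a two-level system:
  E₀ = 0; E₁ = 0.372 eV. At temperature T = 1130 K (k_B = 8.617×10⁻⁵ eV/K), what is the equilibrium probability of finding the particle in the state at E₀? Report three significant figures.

0.979

k_BT = 8.617×10⁻⁵ × 1130 K = 0.097372 eV.
Eᵢ/kT = 0, 3.8204.
Z = Σ e^(−Eᵢ/kT) = e^(−0) + e^(−3.8204) = 1.0000 + 0.021919 = 1.0219.
P₀ = e^(−E₀/kT) / Z = 1.0000/1.0219 = 0.979.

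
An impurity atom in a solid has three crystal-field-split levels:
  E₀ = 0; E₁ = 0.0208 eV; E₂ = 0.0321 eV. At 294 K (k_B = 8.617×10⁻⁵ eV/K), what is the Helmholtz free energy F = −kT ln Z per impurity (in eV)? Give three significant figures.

k_BT = 8.617×10⁻⁵ × 294 K = 0.025334 eV.
Eᵢ/kT = 0, 0.82103, 1.2671.
Z = Σ e^(−Eᵢ/kT) = e^(−0) + e^(−0.82103) + e^(−1.2671) = 1.0000 + 0.43998 + 0.28165 = 1.7216.
F = −kT ln Z = −0.025334 × ln(1.7216) = −0.025334 × 0.54325 = -0.0138 eV.

-0.0138 eV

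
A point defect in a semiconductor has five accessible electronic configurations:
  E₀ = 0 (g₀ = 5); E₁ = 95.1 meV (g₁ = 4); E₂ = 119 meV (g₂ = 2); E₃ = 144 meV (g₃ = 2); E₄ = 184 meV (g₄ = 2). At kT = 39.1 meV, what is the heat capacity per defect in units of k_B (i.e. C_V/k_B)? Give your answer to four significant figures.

0.6675

Eᵢ/kT = 0, 2.43223, 3.04348, 3.68286, 4.70588.
Z = Σ gᵢe^(−Eᵢ/kT) = 5·e^(−0) + 4·e^(−2.43223) + 2·e^(−3.04348) + 2·e^(−3.68286) + 2·e^(−4.70588) = 5.00000 + 0.351363 + 0.0953374 + 0.0503019 + 0.0180839 = 5.51509.
⟨E⟩ = 10.0326 meV, ⟨E²⟩ = 1121.13 meV².
C_V/k_B = (⟨E²⟩ − ⟨E⟩²)/(kT)² = (1121.13 − 100.653)/1528.81 = 0.6675.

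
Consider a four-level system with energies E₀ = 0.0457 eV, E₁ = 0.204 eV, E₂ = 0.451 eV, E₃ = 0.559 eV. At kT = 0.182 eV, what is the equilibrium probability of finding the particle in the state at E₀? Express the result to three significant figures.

0.630

Eᵢ/kT = 0.25110, 1.1209, 2.4780, 3.0714.
Z = Σ e^(−Eᵢ/kT) = e^(−0.25110) + e^(−1.1209) + e^(−2.4780) + e^(−3.0714) = 0.77794 + 0.32599 + 0.083911 + 0.046356 = 1.2342.
P₀ = e^(−E₀/kT) / Z = 0.77794/1.2342 = 0.630.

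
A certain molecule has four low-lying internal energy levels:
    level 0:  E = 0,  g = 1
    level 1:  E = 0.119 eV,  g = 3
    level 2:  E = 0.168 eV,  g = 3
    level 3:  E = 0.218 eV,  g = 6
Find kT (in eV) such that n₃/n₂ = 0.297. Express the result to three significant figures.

0.0262 eV

n₃/n₂ = (g₃/g₂) exp[−(E₃−E₂)/kT] = 0.297.
⇒ (E₃−E₂)/kT = ln((6/3)/0.297) = ln(6.7340) = 1.9072.
kT = 0.050 eV / 1.9072 = 0.0262 eV.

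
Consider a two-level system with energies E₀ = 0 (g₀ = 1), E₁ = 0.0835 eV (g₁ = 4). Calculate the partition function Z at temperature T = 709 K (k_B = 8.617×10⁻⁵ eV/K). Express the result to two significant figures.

k_BT = 8.617×10⁻⁵ × 709 K = 0.06109 eV.
Eᵢ/kT = 0, 1.367.
Z = Σ gᵢe^(−Eᵢ/kT) = 1·e^(−0) + 4·e^(−1.367) = 1.000 + 1.019 = 2.019.

Z = 2.0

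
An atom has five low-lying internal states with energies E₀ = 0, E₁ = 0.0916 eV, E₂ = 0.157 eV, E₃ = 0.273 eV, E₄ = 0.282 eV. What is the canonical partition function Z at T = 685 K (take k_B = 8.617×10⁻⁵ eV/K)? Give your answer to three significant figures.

Z = 1.30

k_BT = 8.617×10⁻⁵ × 685 K = 0.059026 eV.
Eᵢ/kT = 0, 1.5519, 2.6598, 4.6251, 4.7776.
Z = Σ e^(−Eᵢ/kT) = e^(−0) + e^(−1.5519) + e^(−2.6598) + e^(−4.6251) + e^(−4.7776) = 1.0000 + 0.21185 + 0.069962 + 0.0098027 + 0.0084162 = 1.3000.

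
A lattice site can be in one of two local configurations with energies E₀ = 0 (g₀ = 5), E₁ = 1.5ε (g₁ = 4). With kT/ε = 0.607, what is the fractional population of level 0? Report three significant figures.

Eᵢ/kT = 0, 2.4712.
Z = Σ gᵢe^(−Eᵢ/kT) = 5·e^(−0) + 4·e^(−2.4712) = 5.0000 + 0.33793 = 5.3379.
P₀ = g₀ e^(−E₀/kT) / Z = 5.0000/5.3379 = 0.937.

0.937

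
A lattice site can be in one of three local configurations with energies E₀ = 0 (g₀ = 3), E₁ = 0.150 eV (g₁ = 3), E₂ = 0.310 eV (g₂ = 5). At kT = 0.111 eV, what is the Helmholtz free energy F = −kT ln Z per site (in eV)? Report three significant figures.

-0.156 eV

Eᵢ/kT = 0, 1.3514, 2.7928.
Z = Σ gᵢe^(−Eᵢ/kT) = 3·e^(−0) + 3·e^(−1.3514) + 5·e^(−2.7928) = 3.0000 + 0.77663 + 0.30625 = 4.0829.
F = −kT ln Z = −0.111 × ln(4.0829) = −0.111 × 1.4068 = -0.156 eV.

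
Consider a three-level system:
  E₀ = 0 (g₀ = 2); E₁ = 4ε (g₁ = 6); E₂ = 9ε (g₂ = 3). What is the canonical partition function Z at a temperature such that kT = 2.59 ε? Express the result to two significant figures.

Z = 3.4

Eᵢ/kT = 0, 1.544, 3.475.
Z = Σ gᵢe^(−Eᵢ/kT) = 2·e^(−0) + 6·e^(−1.544) + 3·e^(−3.475) = 2.000 + 1.281 + 0.09289 = 3.374.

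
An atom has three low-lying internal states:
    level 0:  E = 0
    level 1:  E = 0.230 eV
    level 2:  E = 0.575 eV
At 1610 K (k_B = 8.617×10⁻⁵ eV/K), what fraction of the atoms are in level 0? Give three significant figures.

0.829

k_BT = 8.617×10⁻⁵ × 1610 K = 0.13873 eV.
Eᵢ/kT = 0, 1.6579, 4.1447.
Z = Σ e^(−Eᵢ/kT) = e^(−0) + e^(−1.6579) + e^(−4.1447) = 1.0000 + 0.19054 + 0.015848 = 1.2064.
P₀ = e^(−E₀/kT) / Z = 1.0000/1.2064 = 0.829.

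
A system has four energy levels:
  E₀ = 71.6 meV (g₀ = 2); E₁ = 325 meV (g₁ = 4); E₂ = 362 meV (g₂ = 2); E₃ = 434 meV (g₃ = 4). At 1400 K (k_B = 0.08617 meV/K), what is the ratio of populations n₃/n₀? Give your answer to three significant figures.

k_BT = 0.08617 × 1400 K = 120.64 meV.
n₃/n₀ = (g₃/g₀) exp[−(E₃−E₀)/kT] = (4/2) × exp(−(362.4 meV)/(120.64 meV)) = (4/2) × exp(-3.0040) = 0.0992.

0.0992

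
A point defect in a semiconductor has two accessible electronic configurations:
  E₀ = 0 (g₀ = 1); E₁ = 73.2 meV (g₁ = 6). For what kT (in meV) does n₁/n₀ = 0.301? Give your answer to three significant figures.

n₁/n₀ = (g₁/g₀) exp[−(E₁−E₀)/kT] = 0.301.
⇒ (E₁−E₀)/kT = ln((6/1)/0.301) = ln(19.934) = 2.9924.
kT = 73.2 meV / 2.9924 = 24.5 meV.

24.5 meV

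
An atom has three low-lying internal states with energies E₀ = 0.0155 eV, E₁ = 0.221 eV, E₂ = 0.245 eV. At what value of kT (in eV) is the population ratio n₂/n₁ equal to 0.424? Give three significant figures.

0.0280 eV

n₂/n₁ = exp[−(E₂−E₁)/kT] = 0.424.
⇒ (E₂−E₁)/kT = ln(1/0.424) = ln(2.3585) = 0.85803.
kT = 0.024 eV / 0.85803 = 0.0280 eV.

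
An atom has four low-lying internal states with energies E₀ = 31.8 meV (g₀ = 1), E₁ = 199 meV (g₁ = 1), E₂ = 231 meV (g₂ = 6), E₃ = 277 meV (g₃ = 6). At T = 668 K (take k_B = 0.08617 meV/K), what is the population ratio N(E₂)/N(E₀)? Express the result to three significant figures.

k_BT = 0.08617 × 668 K = 57.562 meV.
n₂/n₀ = (g₂/g₀) exp[−(E₂−E₀)/kT] = (6/1) × exp(−(199.2 meV)/(57.562 meV)) = (6/1) × exp(-3.4606) = 0.188.

0.188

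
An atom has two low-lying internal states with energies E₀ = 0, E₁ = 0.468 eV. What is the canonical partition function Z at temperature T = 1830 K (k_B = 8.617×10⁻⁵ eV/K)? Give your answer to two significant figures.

k_BT = 8.617×10⁻⁵ × 1830 K = 0.1577 eV.
Eᵢ/kT = 0, 2.968.
Z = Σ e^(−Eᵢ/kT) = e^(−0) + e^(−2.968) = 1.000 + 0.05141 = 1.051.

Z = 1.1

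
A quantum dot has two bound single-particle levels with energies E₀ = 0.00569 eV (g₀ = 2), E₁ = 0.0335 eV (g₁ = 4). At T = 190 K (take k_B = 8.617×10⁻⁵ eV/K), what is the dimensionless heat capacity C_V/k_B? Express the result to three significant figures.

k_BT = 8.617×10⁻⁵ × 190 K = 0.016372 eV.
Eᵢ/kT = 0.34754, 2.0462.
Z = Σ gᵢe^(−Eᵢ/kT) = 2·e^(−0.34754) + 4·e^(−2.0462) = 1.4128 + 0.51690 = 1.9297.
⟨E⟩ = 0.013139 eV, ⟨E²⟩ = 0.00032432 eV².
C_V/k_B = (⟨E²⟩ − ⟨E⟩²)/(kT)² = (0.00032432 − 0.00017263)/0.00026804 = 0.566.

0.566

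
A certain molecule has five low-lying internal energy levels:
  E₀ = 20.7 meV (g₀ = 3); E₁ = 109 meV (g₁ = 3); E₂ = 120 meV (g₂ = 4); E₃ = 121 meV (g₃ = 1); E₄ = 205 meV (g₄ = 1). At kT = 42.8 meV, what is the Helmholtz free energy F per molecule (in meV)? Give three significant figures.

Eᵢ/kT = 0.48364, 2.5467, 2.8037, 2.8271, 4.7897.
Z = Σ gᵢe^(−Eᵢ/kT) = 3·e^(−0.48364) + 3·e^(−2.5467) + 4·e^(−2.8037) + 1·e^(−2.8271) + 1·e^(−4.7897) = 1.8496 + 0.23502 + 0.24234 + 0.059184 + 0.0083150 = 2.3945.
F = −kT ln Z = −42.8 × ln(2.3945) = −42.8 × 0.87317 = -37.4 meV.

-37.4 meV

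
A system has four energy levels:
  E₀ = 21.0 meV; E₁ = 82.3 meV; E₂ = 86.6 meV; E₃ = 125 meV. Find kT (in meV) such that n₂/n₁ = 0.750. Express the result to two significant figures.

15 meV

n₂/n₁ = exp[−(E₂−E₁)/kT] = 0.750.
⇒ (E₂−E₁)/kT = ln(1/0.750) = ln(1.333) = 0.2874.
kT = 4.3 meV / 0.2874 = 15 meV.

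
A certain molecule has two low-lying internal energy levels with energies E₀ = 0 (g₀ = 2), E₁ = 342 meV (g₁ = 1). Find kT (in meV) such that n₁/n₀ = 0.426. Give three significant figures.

2140 meV

n₁/n₀ = (g₁/g₀) exp[−(E₁−E₀)/kT] = 0.426.
⇒ (E₁−E₀)/kT = ln((1/2)/0.426) = ln(1.1737) = 0.16016.
kT = 342 meV / 0.16016 = 2140 meV.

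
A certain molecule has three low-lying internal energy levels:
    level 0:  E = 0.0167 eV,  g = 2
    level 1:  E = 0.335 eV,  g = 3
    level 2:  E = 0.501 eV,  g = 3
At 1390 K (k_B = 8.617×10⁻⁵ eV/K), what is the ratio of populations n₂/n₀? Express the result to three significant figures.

k_BT = 8.617×10⁻⁵ × 1390 K = 0.11978 eV.
n₂/n₀ = (g₂/g₀) exp[−(E₂−E₀)/kT] = (3/2) × exp(−(0.4843 eV)/(0.11978 eV)) = (3/2) × exp(-4.0432) = 0.0263.

0.0263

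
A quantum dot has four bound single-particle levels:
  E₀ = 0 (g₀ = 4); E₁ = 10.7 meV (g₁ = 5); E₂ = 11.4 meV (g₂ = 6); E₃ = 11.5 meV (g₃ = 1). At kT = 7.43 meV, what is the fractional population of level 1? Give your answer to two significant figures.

Eᵢ/kT = 0, 1.440, 1.534, 1.548.
Z = Σ gᵢe^(−Eᵢ/kT) = 4·e^(−0) + 5·e^(−1.440) + 6·e^(−1.534) + 1·e^(−1.548) = 4.000 + 1.185 + 1.294 + 0.2127 = 6.692.
P₁ = g₁ e^(−E₁/kT) / Z = 1.185/6.692 = 0.18.

0.18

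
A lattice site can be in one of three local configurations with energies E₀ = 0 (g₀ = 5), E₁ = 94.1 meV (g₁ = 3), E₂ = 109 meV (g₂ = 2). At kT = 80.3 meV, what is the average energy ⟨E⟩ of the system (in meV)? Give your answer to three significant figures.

Eᵢ/kT = 0, 1.1719, 1.3574.
Z = Σ gᵢe^(−Eᵢ/kT) = 5·e^(−0) + 3·e^(−1.1719) + 2·e^(−1.3574) = 5.0000 + 0.92933 + 0.51466 = 6.4440.
⟨E⟩ = Σ Eᵢ gᵢe^(−Eᵢ/kT) / Z = (0·5.0000 + 94.1·0.92933 + 109·0.51466) / 6.4440 = 22.3 meV.

22.3 meV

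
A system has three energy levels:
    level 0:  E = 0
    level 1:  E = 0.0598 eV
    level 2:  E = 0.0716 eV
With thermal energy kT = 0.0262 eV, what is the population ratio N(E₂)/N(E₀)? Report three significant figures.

0.0650

n₂/n₀ = exp[−(E₂−E₀)/kT] = exp(−(0.0716 eV)/(0.0262 eV)) = exp(-2.7328) = 0.0650.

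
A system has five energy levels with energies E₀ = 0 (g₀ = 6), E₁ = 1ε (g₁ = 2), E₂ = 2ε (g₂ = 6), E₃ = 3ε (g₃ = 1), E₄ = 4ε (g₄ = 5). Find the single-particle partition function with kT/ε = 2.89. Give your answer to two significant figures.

Z = 12

Eᵢ/kT = 0, 0.3460, 0.6920, 1.038, 1.384.
Z = Σ gᵢe^(−Eᵢ/kT) = 6·e^(−0) + 2·e^(−0.3460) + 6·e^(−0.6920) + 1·e^(−1.038) + 5·e^(−1.384) = 6.000 + 1.415 + 3.003 + 0.3542 + 1.253 = 12.03.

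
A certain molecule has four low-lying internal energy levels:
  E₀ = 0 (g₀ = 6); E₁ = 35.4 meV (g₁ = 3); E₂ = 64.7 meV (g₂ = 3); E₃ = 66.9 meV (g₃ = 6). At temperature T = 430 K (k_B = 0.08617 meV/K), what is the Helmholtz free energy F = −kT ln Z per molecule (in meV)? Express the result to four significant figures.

k_BT = 0.08617 × 430 K = 37.0531 meV.
Eᵢ/kT = 0, 0.955386, 1.74614, 1.80552.
Z = Σ gᵢe^(−Eᵢ/kT) = 6·e^(−0) + 3·e^(−0.955386) + 3·e^(−1.74614) + 6·e^(−1.80552) = 6.00000 + 1.15399 + 0.523338 + 0.986334 = 8.66366.
F = −kT ln Z = −37.0531 × ln(8.66366) = −37.0531 × 2.15914 = -80.00 meV.

-80.00 meV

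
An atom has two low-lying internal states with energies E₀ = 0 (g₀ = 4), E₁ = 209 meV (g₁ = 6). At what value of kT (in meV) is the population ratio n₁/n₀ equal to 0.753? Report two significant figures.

n₁/n₀ = (g₁/g₀) exp[−(E₁−E₀)/kT] = 0.753.
⇒ (E₁−E₀)/kT = ln((6/4)/0.753) = ln(1.992) = 0.6891.
kT = 209 meV / 0.6891 = 300 meV.

300 meV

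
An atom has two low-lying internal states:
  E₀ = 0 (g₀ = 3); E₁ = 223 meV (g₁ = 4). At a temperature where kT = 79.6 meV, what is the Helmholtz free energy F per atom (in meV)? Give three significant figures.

Eᵢ/kT = 0, 2.8015.
Z = Σ gᵢe^(−Eᵢ/kT) = 3·e^(−0) + 4·e^(−2.8015) = 3.0000 + 0.24288 = 3.2429.
F = −kT ln Z = −79.6 × ln(3.2429) = −79.6 × 1.1765 = -93.6 meV.

-93.6 meV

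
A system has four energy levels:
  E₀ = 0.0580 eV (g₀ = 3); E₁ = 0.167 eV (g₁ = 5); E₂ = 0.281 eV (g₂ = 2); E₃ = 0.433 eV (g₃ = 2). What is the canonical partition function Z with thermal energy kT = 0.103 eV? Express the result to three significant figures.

Eᵢ/kT = 0.56311, 1.6214, 2.7282, 4.2039.
Z = Σ gᵢe^(−Eᵢ/kT) = 3·e^(−0.56311) + 5·e^(−1.6214) + 2·e^(−2.7282) + 2·e^(−4.2039) = 1.7083 + 0.98811 + 0.13067 + 0.029874 = 2.8570.

Z = 2.86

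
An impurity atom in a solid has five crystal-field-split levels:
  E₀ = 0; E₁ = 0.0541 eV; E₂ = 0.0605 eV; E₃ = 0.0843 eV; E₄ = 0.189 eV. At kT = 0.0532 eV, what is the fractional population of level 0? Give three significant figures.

Eᵢ/kT = 0, 1.0169, 1.1372, 1.5846, 3.5526.
Z = Σ e^(−Eᵢ/kT) = e^(−0) + e^(−1.0169) + e^(−1.1372) + e^(−1.5846) + e^(−3.5526) = 1.0000 + 0.36171 + 0.32072 + 0.20503 + 0.028650 = 1.9161.
P₀ = e^(−E₀/kT) / Z = 1.0000/1.9161 = 0.522.

0.522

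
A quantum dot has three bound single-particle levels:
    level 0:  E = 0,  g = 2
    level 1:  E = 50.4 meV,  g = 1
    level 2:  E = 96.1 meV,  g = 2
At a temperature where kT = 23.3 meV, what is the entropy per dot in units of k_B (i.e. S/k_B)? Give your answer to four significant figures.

0.9422

Eᵢ/kT = 0, 2.16309, 4.12446.
Z = Σ gᵢe^(−Eᵢ/kT) = 2·e^(−0) + 1·e^(−2.16309) + 2·e^(−4.12446) = 2.00000 + 0.114969 + 0.0323445 = 2.14731.
⟨E⟩ = Σ EᵢPᵢ = 4.14600 meV.
S/k_B = ln Z + ⟨E⟩/kT = ln(2.14731) + 4.14600/23.3 = 0.764216 + 0.177940 = 0.9422.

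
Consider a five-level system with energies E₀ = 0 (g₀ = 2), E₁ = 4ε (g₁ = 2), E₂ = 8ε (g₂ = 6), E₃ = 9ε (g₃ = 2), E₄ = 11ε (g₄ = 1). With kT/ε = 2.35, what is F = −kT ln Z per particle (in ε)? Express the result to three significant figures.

Eᵢ/kT = 0, 1.7021, 3.4043, 3.8298, 4.6809.
Z = Σ gᵢe^(−Eᵢ/kT) = 2·e^(−0) + 2·e^(−1.7021) + 6·e^(−3.4043) + 2·e^(−3.8298) + 1·e^(−4.6809) = 2.0000 + 0.36460 + 0.19938 + 0.043428 + 0.0092707 = 2.6167.
F = −kT ln Z = −2.35 × ln(2.6167) = −2.35 × 0.96191 = -2.26 ε.

-2.26 ε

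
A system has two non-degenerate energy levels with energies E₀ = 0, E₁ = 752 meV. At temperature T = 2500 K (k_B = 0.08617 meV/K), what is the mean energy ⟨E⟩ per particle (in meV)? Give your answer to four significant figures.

22.24 meV

k_BT = 0.08617 × 2500 K = 215.425 meV.
Eᵢ/kT = 0, 3.49077.
Z = Σ e^(−Eᵢ/kT) = e^(−0) + e^(−3.49077) = 1.00000 + 0.0304774 = 1.03048.
⟨E⟩ = Σ Eᵢ e^(−Eᵢ/kT) / Z = (0·1.00000 + 752·0.0304774) / 1.03048 = 22.24 meV.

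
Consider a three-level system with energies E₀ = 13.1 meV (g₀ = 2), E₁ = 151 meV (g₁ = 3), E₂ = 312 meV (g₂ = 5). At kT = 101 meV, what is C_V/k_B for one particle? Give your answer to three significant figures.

0.863

Eᵢ/kT = 0.12970, 1.4950, 3.0891.
Z = Σ gᵢe^(−Eᵢ/kT) = 2·e^(−0.12970) + 3·e^(−1.4950) + 5·e^(−3.0891) = 1.7567 + 0.67275 + 0.22771 = 2.6572.
⟨E⟩ = 73.628 meV, ⟨E²⟩ = 14228 meV².
C_V/k_B = (⟨E²⟩ − ⟨E⟩²)/(kT)² = (14228 − 5421.1)/10201 = 0.863.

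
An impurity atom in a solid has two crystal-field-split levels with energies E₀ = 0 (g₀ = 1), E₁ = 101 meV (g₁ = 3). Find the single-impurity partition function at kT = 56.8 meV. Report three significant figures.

Eᵢ/kT = 0, 1.7782.
Z = Σ gᵢe^(−Eᵢ/kT) = 1·e^(−0) + 3·e^(−1.7782) = 1.0000 + 0.50683 = 1.5068.

Z = 1.51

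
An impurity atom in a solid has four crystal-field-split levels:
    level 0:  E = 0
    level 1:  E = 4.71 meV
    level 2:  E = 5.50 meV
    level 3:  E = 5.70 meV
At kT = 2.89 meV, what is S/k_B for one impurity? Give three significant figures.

Eᵢ/kT = 0, 1.6298, 1.9031, 1.9723.
Z = Σ e^(−Eᵢ/kT) = e^(−0) + e^(−1.6298) + e^(−1.9031) + e^(−1.9723) = 1.0000 + 0.19597 + 0.14911 + 0.13914 = 1.4842.
⟨E⟩ = Σ EᵢPᵢ = 1.7088 meV.
S/k_B = ln Z + ⟨E⟩/kT = ln(1.4842) + 1.7088/2.89 = 0.39488 + 0.59128 = 0.986.

0.986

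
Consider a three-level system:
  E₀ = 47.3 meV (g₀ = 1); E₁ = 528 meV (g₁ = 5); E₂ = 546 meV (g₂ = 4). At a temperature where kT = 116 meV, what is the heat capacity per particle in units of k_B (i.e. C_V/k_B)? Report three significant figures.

Eᵢ/kT = 0.40776, 4.5517, 4.7069.
Z = Σ gᵢe^(−Eᵢ/kT) = 1·e^(−0.40776) + 5·e^(−4.5517) + 4·e^(−4.7069) = 0.66514 + 0.052746 + 0.036131 = 0.75402.
⟨E⟩ = 104.82 meV, ⟨E²⟩ = 35760 meV².
C_V/k_B = (⟨E²⟩ − ⟨E⟩²)/(kT)² = (35760 − 10987)/13456 = 1.84.

1.84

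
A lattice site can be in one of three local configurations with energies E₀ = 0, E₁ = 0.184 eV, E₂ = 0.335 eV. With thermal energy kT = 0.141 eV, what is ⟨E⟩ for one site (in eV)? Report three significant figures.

0.0594 eV

Eᵢ/kT = 0, 1.3050, 2.3759.
Z = Σ e^(−Eᵢ/kT) = e^(−0) + e^(−1.3050) + e^(−2.3759) = 1.0000 + 0.27117 + 0.092931 = 1.3641.
⟨E⟩ = Σ Eᵢ e^(−Eᵢ/kT) / Z = (0·1.0000 + 0.184·0.27117 + 0.335·0.092931) / 1.3641 = 0.0594 eV.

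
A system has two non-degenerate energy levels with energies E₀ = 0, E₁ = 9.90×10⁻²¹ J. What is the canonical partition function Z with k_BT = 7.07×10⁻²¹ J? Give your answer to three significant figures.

Eᵢ/kT = 0, 1.4003.
Z = Σ e^(−Eᵢ/kT) = e^(−0) + e^(−1.4003) = 1.0000 + 0.24652 = 1.2465.

Z = 1.25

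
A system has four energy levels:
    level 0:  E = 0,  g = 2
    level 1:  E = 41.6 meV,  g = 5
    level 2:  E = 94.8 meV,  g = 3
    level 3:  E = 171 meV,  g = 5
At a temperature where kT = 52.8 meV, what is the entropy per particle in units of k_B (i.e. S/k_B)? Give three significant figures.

2.27

Eᵢ/kT = 0, 0.78788, 1.7955, 3.2386.
Z = Σ gᵢe^(−Eᵢ/kT) = 2·e^(−0) + 5·e^(−0.78788) + 3·e^(−1.7955) + 5·e^(−3.2386) = 2.0000 + 2.2740 + 0.49813 + 0.19609 = 4.9682.
⟨E⟩ = Σ EᵢPᵢ = 35.295 meV.
S/k_B = ln Z + ⟨E⟩/kT = ln(4.9682) + 35.295/52.8 = 1.6031 + 0.66847 = 2.27.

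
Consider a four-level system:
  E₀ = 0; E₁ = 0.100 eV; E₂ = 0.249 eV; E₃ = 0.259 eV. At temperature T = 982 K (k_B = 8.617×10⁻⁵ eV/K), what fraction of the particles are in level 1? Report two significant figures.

0.22

k_BT = 8.617×10⁻⁵ × 982 K = 0.08462 eV.
Eᵢ/kT = 0, 1.182, 2.943, 3.061.
Z = Σ e^(−Eᵢ/kT) = e^(−0) + e^(−1.182) + e^(−2.943) + e^(−3.061) = 1.000 + 0.3067 + 0.05271 + 0.04684 = 1.406.
P₁ = e^(−E₁/kT) / Z = 0.3067/1.406 = 0.22.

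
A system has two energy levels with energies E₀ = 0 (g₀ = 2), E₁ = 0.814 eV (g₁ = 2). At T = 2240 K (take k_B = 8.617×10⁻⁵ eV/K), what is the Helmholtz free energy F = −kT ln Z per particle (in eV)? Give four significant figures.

-0.1366 eV

k_BT = 8.617×10⁻⁵ × 2240 K = 0.193021 eV.
Eᵢ/kT = 0, 4.21716.
Z = Σ gᵢe^(−Eᵢ/kT) = 2·e^(−0) + 2·e^(−4.21716) = 2.00000 + 0.0294809 = 2.02948.
F = −kT ln Z = −0.193021 × ln(2.02948) = −0.193021 × 0.707780 = -0.1366 eV.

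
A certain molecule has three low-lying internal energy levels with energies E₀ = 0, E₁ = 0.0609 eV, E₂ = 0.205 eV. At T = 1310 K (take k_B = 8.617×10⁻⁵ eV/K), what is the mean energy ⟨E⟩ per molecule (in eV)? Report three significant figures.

0.0394 eV

k_BT = 8.617×10⁻⁵ × 1310 K = 0.11288 eV.
Eᵢ/kT = 0, 0.53951, 1.8161.
Z = Σ e^(−Eᵢ/kT) = e^(−0) + e^(−0.53951) + e^(−1.8161) = 1.0000 + 0.58303 + 0.16266 = 1.7457.
⟨E⟩ = Σ Eᵢ e^(−Eᵢ/kT) / Z = (0·1.0000 + 0.0609·0.58303 + 0.205·0.16266) / 1.7457 = 0.0394 eV.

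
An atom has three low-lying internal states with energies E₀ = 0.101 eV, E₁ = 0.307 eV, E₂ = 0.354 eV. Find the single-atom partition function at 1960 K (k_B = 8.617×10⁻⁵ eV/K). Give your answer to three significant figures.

Z = 0.835

k_BT = 8.617×10⁻⁵ × 1960 K = 0.16889 eV.
Eᵢ/kT = 0.59802, 1.8178, 2.0960.
Z = Σ e^(−Eᵢ/kT) = e^(−0.59802) + e^(−1.8178) + e^(−2.0960) = 0.54990 + 0.16238 + 0.12295 = 0.83523.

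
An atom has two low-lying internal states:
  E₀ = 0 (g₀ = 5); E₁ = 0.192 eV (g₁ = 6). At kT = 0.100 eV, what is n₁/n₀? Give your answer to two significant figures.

n₁/n₀ = (g₁/g₀) exp[−(E₁−E₀)/kT] = (6/5) × exp(−(0.192 eV)/(0.100 eV)) = (6/5) × exp(-1.920) = 0.18.

0.18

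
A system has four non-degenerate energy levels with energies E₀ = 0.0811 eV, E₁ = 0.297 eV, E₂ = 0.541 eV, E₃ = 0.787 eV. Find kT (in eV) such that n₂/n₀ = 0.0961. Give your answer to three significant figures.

0.196 eV

n₂/n₀ = exp[−(E₂−E₀)/kT] = 0.0961.
⇒ (E₂−E₀)/kT = ln(1/0.0961) = ln(10.406) = 2.3424.
kT = 0.4599 eV / 2.3424 = 0.196 eV.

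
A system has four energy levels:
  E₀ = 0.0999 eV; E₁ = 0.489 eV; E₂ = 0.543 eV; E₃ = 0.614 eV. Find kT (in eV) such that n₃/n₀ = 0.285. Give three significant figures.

n₃/n₀ = exp[−(E₃−E₀)/kT] = 0.285.
⇒ (E₃−E₀)/kT = ln(1/0.285) = ln(3.5088) = 1.2553.
kT = 0.5141 eV / 1.2553 = 0.410 eV.

0.410 eV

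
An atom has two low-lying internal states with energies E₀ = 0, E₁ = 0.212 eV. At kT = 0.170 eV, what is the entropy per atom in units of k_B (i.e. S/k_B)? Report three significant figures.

Eᵢ/kT = 0, 1.2471.
Z = Σ e^(−Eᵢ/kT) = e^(−0) + e^(−1.2471) = 1.0000 + 0.28734 = 1.2873.
⟨E⟩ = Σ EᵢPᵢ = 0.047321 eV.
S/k_B = ln Z + ⟨E⟩/kT = ln(1.2873) + 0.047321/0.170 = 0.25255 + 0.27836 = 0.531.

0.531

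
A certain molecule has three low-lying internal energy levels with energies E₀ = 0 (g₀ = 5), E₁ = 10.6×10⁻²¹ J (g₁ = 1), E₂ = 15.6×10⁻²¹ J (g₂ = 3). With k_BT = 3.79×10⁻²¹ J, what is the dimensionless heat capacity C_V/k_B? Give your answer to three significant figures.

Eᵢ/kT = 0, 2.7968, 4.1161.
Z = Σ gᵢe^(−Eᵢ/kT) = 5·e^(−0) + 1·e^(−2.7968) + 3·e^(−4.1161) = 5.0000 + 0.061005 + 0.048924 = 5.1099.
⟨E⟩ = 0.27591, ⟨E²⟩ = 3.6714.
C_V/k_B = (⟨E²⟩ − ⟨E⟩²)/(kT)² = (3.6714 − 0.076126)/14.364 = 0.250.

0.250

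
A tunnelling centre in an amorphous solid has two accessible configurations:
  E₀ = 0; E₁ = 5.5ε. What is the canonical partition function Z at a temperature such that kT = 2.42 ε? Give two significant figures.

Z = 1.1

Eᵢ/kT = 0, 2.273.
Z = Σ e^(−Eᵢ/kT) = e^(−0) + e^(−2.273) = 1.000 + 0.1030 = 1.103.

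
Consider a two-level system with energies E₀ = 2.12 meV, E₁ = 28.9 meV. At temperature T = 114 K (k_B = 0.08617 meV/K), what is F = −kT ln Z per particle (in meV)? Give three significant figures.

1.50 meV

k_BT = 0.08617 × 114 K = 9.8234 meV.
Eᵢ/kT = 0.21581, 2.9420.
Z = Σ e^(−Eᵢ/kT) = e^(−0.21581) + e^(−2.9420) = 0.80589 + 0.052760 = 0.85865.
F = −kT ln Z = −9.8234 × ln(0.85865) = −9.8234 × -0.15239 = 1.50 meV.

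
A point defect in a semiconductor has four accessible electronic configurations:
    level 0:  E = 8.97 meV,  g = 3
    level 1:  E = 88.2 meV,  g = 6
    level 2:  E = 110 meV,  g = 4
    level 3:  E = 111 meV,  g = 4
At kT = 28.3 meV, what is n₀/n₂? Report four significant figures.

26.64

n₀/n₂ = (g₀/g₂) exp[−(E₀−E₂)/kT] = (3/4) × exp(−(-101.03 meV)/(28.3 meV)) = (3/4) × exp(3.56996) = 26.64.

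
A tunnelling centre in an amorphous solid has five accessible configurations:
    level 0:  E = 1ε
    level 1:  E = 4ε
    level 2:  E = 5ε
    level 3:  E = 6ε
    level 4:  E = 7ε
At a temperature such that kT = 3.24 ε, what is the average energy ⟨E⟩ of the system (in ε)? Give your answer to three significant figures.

3.12 ε

Eᵢ/kT = 0.30864, 1.2346, 1.5432, 1.8519, 2.1605.
Z = Σ e^(−Eᵢ/kT) = e^(−0.30864) + e^(−1.2346) + e^(−1.5432) + e^(−1.8519) + e^(−2.1605) = 0.73445 + 0.29095 + 0.21370 + 0.15694 + 0.11527 = 1.5113.
⟨E⟩ = Σ Eᵢ e^(−Eᵢ/kT) / Z = (1·0.73445 + 4·0.29095 + 5·0.21370 + 6·0.15694 + 7·0.11527) / 1.5113 = 3.12 ε.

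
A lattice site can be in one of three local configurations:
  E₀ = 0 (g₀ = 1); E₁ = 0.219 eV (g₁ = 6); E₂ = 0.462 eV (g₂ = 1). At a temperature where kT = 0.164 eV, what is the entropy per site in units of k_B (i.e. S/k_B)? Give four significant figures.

Eᵢ/kT = 0, 1.33537, 2.81707.
Z = Σ gᵢe^(−Eᵢ/kT) = 1·e^(−0) + 6·e^(−1.33537) + 1·e^(−2.81707) = 1.00000 + 1.57836 + 0.0597808 = 2.63814.
⟨E⟩ = Σ EᵢPᵢ = 0.141493 eV.
S/k_B = ln Z + ⟨E⟩/kT = ln(2.63814) + 0.141493/0.164 = 0.970074 + 0.862762 = 1.833.

1.833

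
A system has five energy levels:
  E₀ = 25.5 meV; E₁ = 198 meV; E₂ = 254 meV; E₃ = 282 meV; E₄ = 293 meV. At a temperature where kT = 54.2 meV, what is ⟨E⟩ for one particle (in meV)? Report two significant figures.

39 meV

Eᵢ/kT = 0.4705, 3.653, 4.686, 5.203, 5.406.
Z = Σ e^(−Eᵢ/kT) = e^(−0.4705) + e^(−3.653) + e^(−4.686) + e^(−5.203) + e^(−5.406) = 0.6247 + 0.02591 + 0.009224 + 0.005500 + 0.004490 = 0.6698.
⟨E⟩ = Σ Eᵢ e^(−Eᵢ/kT) / Z = (25.5·0.6247 + 198·0.02591 + 254·0.009224 + 282·0.005500 + 293·0.004490) / 0.6698 = 39 meV.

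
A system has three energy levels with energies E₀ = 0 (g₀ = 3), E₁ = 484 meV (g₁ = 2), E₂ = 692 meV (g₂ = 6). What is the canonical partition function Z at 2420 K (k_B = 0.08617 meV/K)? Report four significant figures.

Z = 3.414

k_BT = 0.08617 × 2420 K = 208.531 meV.
Eᵢ/kT = 0, 2.32100, 3.31845.
Z = Σ gᵢe^(−Eᵢ/kT) = 3·e^(−0) + 2·e^(−2.32100) + 6·e^(−3.31845) = 3.00000 + 0.196351 + 0.217253 = 3.41360.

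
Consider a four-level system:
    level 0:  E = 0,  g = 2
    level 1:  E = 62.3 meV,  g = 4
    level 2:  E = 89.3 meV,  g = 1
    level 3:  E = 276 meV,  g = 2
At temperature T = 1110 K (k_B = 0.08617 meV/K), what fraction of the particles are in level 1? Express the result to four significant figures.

0.4543

k_BT = 0.08617 × 1110 K = 95.6487 meV.
Eᵢ/kT = 0, 0.651342, 0.933625, 2.88556.
Z = Σ gᵢe^(−Eᵢ/kT) = 2·e^(−0) + 4·e^(−0.651342) + 1·e^(−0.933625) + 2·e^(−2.88556) = 2.00000 + 2.08538 + 0.393126 + 0.111647 = 4.59015.
P₁ = g₁ e^(−E₁/kT) / Z = 2.08538/4.59015 = 0.4543.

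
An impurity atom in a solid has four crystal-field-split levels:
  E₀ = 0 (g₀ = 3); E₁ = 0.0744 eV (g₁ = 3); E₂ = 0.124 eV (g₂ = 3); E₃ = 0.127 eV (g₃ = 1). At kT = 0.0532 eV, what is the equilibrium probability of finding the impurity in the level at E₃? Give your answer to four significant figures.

Eᵢ/kT = 0, 1.39850, 2.33083, 2.38722.
Z = Σ gᵢe^(−Eᵢ/kT) = 3·e^(−0) + 3·e^(−1.39850) + 3·e^(−2.33083) + 1·e^(−2.38722) = 3.00000 + 0.740901 + 0.291645 + 0.0918848 = 4.12443.
P₃ = g₃ e^(−E₃/kT) / Z = 0.0918848/4.12443 = 0.02228.

0.02228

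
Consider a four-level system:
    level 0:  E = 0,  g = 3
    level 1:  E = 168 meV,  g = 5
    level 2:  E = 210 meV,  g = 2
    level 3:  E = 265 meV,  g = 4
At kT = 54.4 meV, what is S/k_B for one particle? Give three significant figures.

1.50

Eᵢ/kT = 0, 3.0882, 3.8603, 4.8713.
Z = Σ gᵢe^(−Eᵢ/kT) = 3·e^(−0) + 5·e^(−3.0882) + 2·e^(−3.8603) + 4·e^(−4.8713) = 3.0000 + 0.22792 + 0.042123 + 0.030654 = 3.3007.
⟨E⟩ = Σ EᵢPᵢ = 16.742 meV.
S/k_B = ln Z + ⟨E⟩/kT = ln(3.3007) + 16.742/54.4 = 1.1941 + 0.30776 = 1.50.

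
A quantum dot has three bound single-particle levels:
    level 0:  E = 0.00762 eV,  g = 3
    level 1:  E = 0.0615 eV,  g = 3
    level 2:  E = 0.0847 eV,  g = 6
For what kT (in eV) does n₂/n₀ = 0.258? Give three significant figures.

n₂/n₀ = (g₂/g₀) exp[−(E₂−E₀)/kT] = 0.258.
⇒ (E₂−E₀)/kT = ln((6/3)/0.258) = ln(7.7519) = 2.0479.
kT = 0.07708 eV / 2.0479 = 0.0376 eV.

0.0376 eV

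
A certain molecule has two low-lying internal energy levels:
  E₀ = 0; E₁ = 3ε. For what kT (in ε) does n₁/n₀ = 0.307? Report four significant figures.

2.540 ε

n₁/n₀ = exp[−(E₁−E₀)/kT] = 0.307.
⇒ (E₁−E₀)/kT = ln(1/0.307) = ln(3.25733) = 1.18091.
kT = 3ε / 1.18091 = 2.540 ε.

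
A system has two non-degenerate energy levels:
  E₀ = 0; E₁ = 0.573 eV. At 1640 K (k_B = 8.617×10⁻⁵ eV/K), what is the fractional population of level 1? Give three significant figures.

k_BT = 8.617×10⁻⁵ × 1640 K = 0.14132 eV.
Eᵢ/kT = 0, 4.0546.
Z = Σ e^(−Eᵢ/kT) = e^(−0) + e^(−4.0546) = 1.0000 + 0.017342 = 1.0173.
P₁ = e^(−E₁/kT) / Z = 0.017342/1.0173 = 0.0170.

0.0170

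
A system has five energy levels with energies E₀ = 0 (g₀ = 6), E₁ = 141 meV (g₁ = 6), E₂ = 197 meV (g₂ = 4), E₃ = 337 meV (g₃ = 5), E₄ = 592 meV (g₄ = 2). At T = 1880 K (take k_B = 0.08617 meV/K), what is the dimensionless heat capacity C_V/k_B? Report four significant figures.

0.4363

k_BT = 0.08617 × 1880 K = 162.000 meV.
Eᵢ/kT = 0, 0.870370, 1.21605, 2.08025, 3.65432.
Z = Σ gᵢe^(−Eᵢ/kT) = 6·e^(−0) + 6·e^(−0.870370) + 4·e^(−1.21605) + 5·e^(−2.08025) + 2·e^(−3.65432) = 6.00000 + 2.51278 + 1.18559 + 0.624495 + 0.0517582 = 10.3746.
⟨E⟩ = 79.9027 meV, ⟨E²⟩ = 17835.0 meV².
C_V/k_B = (⟨E²⟩ − ⟨E⟩²)/(kT)² = (17835.0 − 6384.44)/26244.0 = 0.4363.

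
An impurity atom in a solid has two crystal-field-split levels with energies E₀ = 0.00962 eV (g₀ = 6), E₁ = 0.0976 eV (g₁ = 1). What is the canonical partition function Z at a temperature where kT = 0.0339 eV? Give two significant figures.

Z = 4.6

Eᵢ/kT = 0.2838, 2.879.
Z = Σ gᵢe^(−Eᵢ/kT) = 6·e^(−0.2838) + 1·e^(−2.879) = 4.518 + 0.05619 = 4.574.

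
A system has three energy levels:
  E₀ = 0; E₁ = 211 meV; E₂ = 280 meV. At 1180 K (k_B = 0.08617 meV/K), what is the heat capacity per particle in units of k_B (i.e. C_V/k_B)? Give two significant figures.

k_BT = 0.08617 × 1180 K = 101.7 meV.
Eᵢ/kT = 0, 2.075, 2.753.
Z = Σ e^(−Eᵢ/kT) = e^(−0) + e^(−2.075) + e^(−2.753) = 1.000 + 0.1256 + 0.06374 = 1.189.
⟨E⟩ = 37.30 meV, ⟨E²⟩ = 8906 meV².
C_V/k_B = (⟨E²⟩ − ⟨E⟩²)/(kT)² = (8906 − 1391)/10340 = 0.73.

0.73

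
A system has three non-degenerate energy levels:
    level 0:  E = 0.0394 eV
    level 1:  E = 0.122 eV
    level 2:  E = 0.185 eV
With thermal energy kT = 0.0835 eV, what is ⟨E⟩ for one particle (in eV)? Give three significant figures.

0.0757 eV

Eᵢ/kT = 0.47186, 1.4611, 2.2156.
Z = Σ e^(−Eᵢ/kT) = e^(−0.47186) + e^(−1.4611) + e^(−2.2156) = 0.62384 + 0.23198 + 0.10909 = 0.96491.
⟨E⟩ = Σ Eᵢ e^(−Eᵢ/kT) / Z = (0.0394·0.62384 + 0.122·0.23198 + 0.185·0.10909) / 0.96491 = 0.0757 eV.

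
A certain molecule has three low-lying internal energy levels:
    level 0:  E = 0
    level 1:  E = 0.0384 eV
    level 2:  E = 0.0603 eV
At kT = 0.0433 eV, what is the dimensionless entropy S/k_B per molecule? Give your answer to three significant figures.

0.935

Eᵢ/kT = 0, 0.88684, 1.3926.
Z = Σ e^(−Eᵢ/kT) = e^(−0) + e^(−0.88684) + e^(−1.3926) = 1.0000 + 0.41196 + 0.24843 = 1.6604.
⟨E⟩ = Σ EᵢPᵢ = 0.018550 eV.
S/k_B = ln Z + ⟨E⟩/kT = ln(1.6604) + 0.018550/0.0433 = 0.50706 + 0.42841 = 0.935.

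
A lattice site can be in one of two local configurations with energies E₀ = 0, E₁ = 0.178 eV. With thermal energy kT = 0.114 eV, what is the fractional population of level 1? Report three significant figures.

0.173

Eᵢ/kT = 0, 1.5614.
Z = Σ e^(−Eᵢ/kT) = e^(−0) + e^(−1.5614) = 1.0000 + 0.20984 = 1.2098.
P₁ = e^(−E₁/kT) / Z = 0.20984/1.2098 = 0.173.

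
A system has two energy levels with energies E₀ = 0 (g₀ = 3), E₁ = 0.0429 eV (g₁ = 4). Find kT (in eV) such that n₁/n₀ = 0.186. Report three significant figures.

0.0218 eV

n₁/n₀ = (g₁/g₀) exp[−(E₁−E₀)/kT] = 0.186.
⇒ (E₁−E₀)/kT = ln((4/3)/0.186) = ln(7.1685) = 1.9697.
kT = 0.0429 eV / 1.9697 = 0.0218 eV.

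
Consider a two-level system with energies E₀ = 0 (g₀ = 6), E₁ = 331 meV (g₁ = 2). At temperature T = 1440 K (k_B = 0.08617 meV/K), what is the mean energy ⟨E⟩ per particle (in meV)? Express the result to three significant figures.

7.49 meV

k_BT = 0.08617 × 1440 K = 124.08 meV.
Eᵢ/kT = 0, 2.6676.
Z = Σ gᵢe^(−Eᵢ/kT) = 6·e^(−0) + 2·e^(−2.6676) = 6.0000 + 0.13884 = 6.1388.
⟨E⟩ = Σ Eᵢ gᵢe^(−Eᵢ/kT) / Z = (0·6.0000 + 331·0.13884) / 6.1388 = 7.49 meV.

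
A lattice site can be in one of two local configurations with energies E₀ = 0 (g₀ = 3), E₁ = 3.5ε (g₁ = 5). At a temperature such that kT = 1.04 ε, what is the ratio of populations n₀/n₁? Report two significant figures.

17

n₀/n₁ = (g₀/g₁) exp[−(E₀−E₁)/kT] = (3/5) × exp(−(-3.5ε)/(1.04ε)) = (3/5) × exp(3.365) = 17.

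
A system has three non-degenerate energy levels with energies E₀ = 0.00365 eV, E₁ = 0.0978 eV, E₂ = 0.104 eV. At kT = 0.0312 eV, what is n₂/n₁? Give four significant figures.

n₂/n₁ = exp[−(E₂−E₁)/kT] = exp(−(0.0062 eV)/(0.0312 eV)) = exp(-0.198718) = 0.8198.

0.8198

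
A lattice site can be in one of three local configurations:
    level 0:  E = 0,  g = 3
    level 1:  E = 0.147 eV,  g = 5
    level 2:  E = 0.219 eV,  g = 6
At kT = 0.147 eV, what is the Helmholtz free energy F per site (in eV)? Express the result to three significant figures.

-0.268 eV

Eᵢ/kT = 0, 1.0000, 1.4898.
Z = Σ gᵢe^(−Eᵢ/kT) = 3·e^(−0) + 5·e^(−1.0000) + 6·e^(−1.4898) = 3.0000 + 1.8394 + 1.3525 = 6.1919.
F = −kT ln Z = −0.147 × ln(6.1919) = −0.147 × 1.8232 = -0.268 eV.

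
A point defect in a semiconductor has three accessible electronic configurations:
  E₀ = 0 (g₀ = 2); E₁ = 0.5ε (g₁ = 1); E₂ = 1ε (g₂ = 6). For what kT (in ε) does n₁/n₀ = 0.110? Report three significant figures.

0.330 ε

n₁/n₀ = (g₁/g₀) exp[−(E₁−E₀)/kT] = 0.110.
⇒ (E₁−E₀)/kT = ln((1/2)/0.110) = ln(4.5455) = 1.5141.
kT = 0.5ε / 1.5141 = 0.330 ε.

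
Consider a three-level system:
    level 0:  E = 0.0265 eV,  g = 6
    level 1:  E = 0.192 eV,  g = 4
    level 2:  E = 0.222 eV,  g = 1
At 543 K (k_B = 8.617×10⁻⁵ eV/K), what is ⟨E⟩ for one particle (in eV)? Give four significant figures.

0.03013 eV

k_BT = 8.617×10⁻⁵ × 543 K = 0.0467903 eV.
Eᵢ/kT = 0.566357, 4.10341, 4.74457.
Z = Σ gᵢe^(−Eᵢ/kT) = 6·e^(−0.566357) + 4·e^(−4.10341) + 1·e^(−4.74457) = 3.40554 + 0.0660650 + 0.00869880 = 3.48030.
⟨E⟩ = Σ Eᵢ gᵢe^(−Eᵢ/kT) / Z = (0.0265·3.40554 + 0.192·0.0660650 + 0.222·0.00869880) / 3.48030 = 0.03013 eV.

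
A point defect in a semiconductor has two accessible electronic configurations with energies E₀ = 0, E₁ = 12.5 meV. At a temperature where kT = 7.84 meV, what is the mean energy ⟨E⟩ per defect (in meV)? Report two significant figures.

2.1 meV

Eᵢ/kT = 0, 1.594.
Z = Σ e^(−Eᵢ/kT) = e^(−0) + e^(−1.594) = 1.000 + 0.2031 = 1.203.
⟨E⟩ = Σ Eᵢ e^(−Eᵢ/kT) / Z = (0·1.000 + 12.5·0.2031) / 1.203 = 2.1 meV.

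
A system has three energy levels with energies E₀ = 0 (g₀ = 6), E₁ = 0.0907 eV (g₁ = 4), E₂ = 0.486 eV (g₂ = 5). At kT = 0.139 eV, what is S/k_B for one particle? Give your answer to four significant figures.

Eᵢ/kT = 0, 0.652518, 3.49640.
Z = Σ gᵢe^(−Eᵢ/kT) = 6·e^(−0) + 4·e^(−0.652518) + 5·e^(−3.49640) = 6.00000 + 2.08293 + 0.151531 = 8.23446.
⟨E⟩ = Σ EᵢPᵢ = 0.0318862 eV.
S/k_B = ln Z + ⟨E⟩/kT = ln(8.23446) + 0.0318862/0.139 = 2.10833 + 0.229397 = 2.338.

2.338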